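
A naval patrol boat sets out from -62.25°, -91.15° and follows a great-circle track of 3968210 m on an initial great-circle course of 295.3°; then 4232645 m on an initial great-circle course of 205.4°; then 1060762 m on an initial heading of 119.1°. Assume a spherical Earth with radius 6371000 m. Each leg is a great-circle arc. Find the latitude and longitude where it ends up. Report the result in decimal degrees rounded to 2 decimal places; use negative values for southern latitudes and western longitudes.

Apply the spherical direct solution leg by leg, carrying full precision between legs.
Leg 1: from (-62.25°, -91.15°), δ = 3968210/6371000 = 0.622855 rad, θ = 295.3° → φ = -37.07°, λ = -132.52°.
Leg 2: from (-37.07°, -132.52°), δ = 4232645/6371000 = 0.664361 rad, θ = 205.4° → φ = -66.77°, λ = -174.64°.
Leg 3: from (-66.77°, -174.64°), δ = 1060762/6371000 = 0.166499 rad, θ = 119.1° → φ = -69.72°, λ = -149.94°.

latitude -69.72°, longitude -149.94°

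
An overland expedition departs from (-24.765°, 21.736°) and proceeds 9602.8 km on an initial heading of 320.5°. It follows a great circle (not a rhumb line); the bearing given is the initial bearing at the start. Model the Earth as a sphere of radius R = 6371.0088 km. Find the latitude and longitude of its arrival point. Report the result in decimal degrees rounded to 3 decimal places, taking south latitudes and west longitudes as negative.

latitude 42.272°, longitude -37.343°

δ = 9602.8/6371.0088 = 1.507265 rad (86.3599°).
With φ₁ = -24.765° = -0.432231 rad and θ = 320.5° = 5.593780 rad:
sin φ₂ = sin φ₁ cos δ + cos φ₁ sin δ cos θ = (-0.418897)(0.063488) + (0.908034)(0.997983)(0.771625) = 0.672652
φ₂ = asin(0.672652) = 0.737787 rad = 42.272°.
Then Δλ = atan2(-0.576415, 0.345261) = -1.031128 rad, from sin θ sin δ cos φ₁ over cos δ − sin φ₁ sin φ₂.
λ₂ = λ₁ + Δλ = -37.343°.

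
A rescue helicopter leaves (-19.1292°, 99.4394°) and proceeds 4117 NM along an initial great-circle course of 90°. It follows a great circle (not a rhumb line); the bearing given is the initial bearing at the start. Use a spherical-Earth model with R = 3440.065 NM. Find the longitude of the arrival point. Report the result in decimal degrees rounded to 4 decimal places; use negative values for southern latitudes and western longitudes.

Angular distance δ = d/R = 4117 / 3440.065 = 1.196780 rad.
Start latitude φ₁ = -0.333868 rad; initial bearing θ = 1.570796 rad.
Applying the spherical law of cosines for sides, sin φ₂ = sin φ₁ cos δ + cos φ₁ sin δ cos θ = -0.119727, so φ₂ = -6.8764°.
Then Δλ = atan2(0.879467, 0.326123) = 1.215696 rad, from sin θ sin δ cos φ₁ over cos δ − sin φ₁ sin φ₂.
λ₂ = λ₁ + Δλ = 169.0937°.

longitude 169.0937°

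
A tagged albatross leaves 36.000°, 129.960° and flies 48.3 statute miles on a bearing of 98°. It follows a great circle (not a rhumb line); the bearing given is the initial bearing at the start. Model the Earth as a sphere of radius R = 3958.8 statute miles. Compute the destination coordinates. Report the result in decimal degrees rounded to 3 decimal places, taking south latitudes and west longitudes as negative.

Angular distance δ = d/R = 48.3 / 3958.8 = 0.012201 rad.
Start latitude φ₁ = 0.628319 rad; initial bearing θ = 1.710423 rad.
Applying the spherical law of cosines for sides, sin φ₂ = sin φ₁ cos δ + cos φ₁ sin δ cos θ = 0.586368, so φ₂ = 35.900°.
For the longitude increment, Δλ = atan2( sin θ sin δ cos φ₁, cos δ − sin φ₁ sin φ₂ ) = atan2(0.009774, 0.655267) = 0.855°.
Hence λ₂ = 129.960° + 0.855° = 130.815°.

latitude 35.900°, longitude 130.815°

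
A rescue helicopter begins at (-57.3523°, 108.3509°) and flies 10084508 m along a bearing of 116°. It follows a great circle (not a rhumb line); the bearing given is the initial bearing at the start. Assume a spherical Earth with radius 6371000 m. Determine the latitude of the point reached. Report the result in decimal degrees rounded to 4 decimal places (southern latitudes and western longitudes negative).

The arc subtends δ = 10084508/6371000 = 1.582877 rad at the centre.
With φ₁ = -57.3523° = -1.000986 rad and θ = 116° = 2.024582 rad:
Destination latitude: φ₂ = arcsin( sin φ₁ cos δ + cos φ₁ sin δ cos θ ) = arcsin(-0.226300) = -13.0793°.
Then Δλ = atan2(0.484839, -0.202626) = 1.966658 rad, from sin θ sin δ cos φ₁ over cos δ − sin φ₁ sin φ₂.
λ₂ = 108.3509° + 112.6812° = 221.0321°, normalized to (−180°, 180°] → -138.9679°.

latitude -13.0793°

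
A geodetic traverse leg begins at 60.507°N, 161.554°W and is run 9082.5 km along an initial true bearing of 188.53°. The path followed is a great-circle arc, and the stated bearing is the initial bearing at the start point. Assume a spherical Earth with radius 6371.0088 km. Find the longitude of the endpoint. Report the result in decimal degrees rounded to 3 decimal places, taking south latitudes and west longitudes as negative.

longitude -170.589°

Central angle δ = d/R = 1.425598 rad.
With φ₁ = 60.507° = 1.056046 rad and θ = 188.53° = 3.290469 rad:
sin φ₂ = sin φ₁ cos δ + cos φ₁ sin δ cos θ = (0.870416)(0.144688) + (0.492317)(0.989477)(-0.988938) = -0.355809
φ₂ = asin(-0.355809) = -0.363780 rad = -20.843°.
Then Δλ = atan2(-0.072256, 0.454390) = -0.157696 rad, from sin θ sin δ cos φ₁ over cos δ − sin φ₁ sin φ₂.
λ₂ = λ₁ + Δλ = -170.589°.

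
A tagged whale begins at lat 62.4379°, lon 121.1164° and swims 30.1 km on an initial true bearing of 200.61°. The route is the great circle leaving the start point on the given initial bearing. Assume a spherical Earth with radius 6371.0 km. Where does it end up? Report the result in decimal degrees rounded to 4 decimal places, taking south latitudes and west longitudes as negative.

latitude 62.1844°, longitude 120.9122°

The arc subtends δ = 30.1/6371 = 0.004725 rad at the centre.
Converting: φ₁ = 1.089747 rad, θ = 3.501305 rad.
sin φ₂ = sin φ₁ cos δ + cos φ₁ sin δ cos θ = (0.886510)(0.999989) + (0.462710)(0.004725)(-0.935998) = 0.884454
φ₂ = asin(0.884454) = 1.085322 rad = 62.1844°.
For the longitude increment, Δλ = atan2( sin θ sin δ cos φ₁, cos δ − sin φ₁ sin φ₂ ) = atan2(-0.000770, 0.215912) = -0.2042°.
Hence λ₂ = 121.1164° + -0.2042° = 120.9122°.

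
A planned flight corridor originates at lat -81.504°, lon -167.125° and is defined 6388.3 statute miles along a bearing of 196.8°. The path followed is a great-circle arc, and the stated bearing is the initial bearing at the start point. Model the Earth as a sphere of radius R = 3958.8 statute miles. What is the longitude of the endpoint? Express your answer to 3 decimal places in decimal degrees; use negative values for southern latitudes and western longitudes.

Angular distance δ = d/R = 6388.3 / 3958.8 = 1.613696 rad.
With φ₁ = -81.504° = -1.422513 rad and θ = 196.8° = 3.434808 rad:
sin φ₂ = sin φ₁ cos δ + cos φ₁ sin δ cos θ = (-0.989026)(-0.042887) + (0.147740)(0.999080)(-0.957319) = -0.098889
φ₂ = asin(-0.098889) = -0.099051 rad = -5.675°.
Δλ = atan2( sin θ sin δ cos φ₁ , cos δ − sin φ₁ sin φ₂ ) = atan2(-0.042662, -0.140690) = -2.847169 rad = -163.131°.
λ₂ = -167.125° + -163.131° = -330.256°, normalized to (−180°, 180°] → 29.744°.

longitude 29.744°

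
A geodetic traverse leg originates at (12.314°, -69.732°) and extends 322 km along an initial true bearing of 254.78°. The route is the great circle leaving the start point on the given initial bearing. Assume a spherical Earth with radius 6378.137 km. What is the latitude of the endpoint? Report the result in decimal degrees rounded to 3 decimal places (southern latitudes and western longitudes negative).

Angular distance δ = d/R = 322 / 6378.137 = 0.050485 rad.
With φ₁ = 12.314° = 0.214920 rad and θ = 254.78° = 4.446750 rad:
Destination latitude: φ₂ = arcsin( sin φ₁ cos δ + cos φ₁ sin δ cos θ ) = arcsin(0.200054) = 11.540°.
For the longitude increment, Δλ = atan2( sin θ sin δ cos φ₁, cos δ − sin φ₁ sin φ₂ ) = atan2(-0.047573, 0.956061) = -2.849°.
λ₂ = -69.732° + -2.849° = -72.581°.

latitude 11.540°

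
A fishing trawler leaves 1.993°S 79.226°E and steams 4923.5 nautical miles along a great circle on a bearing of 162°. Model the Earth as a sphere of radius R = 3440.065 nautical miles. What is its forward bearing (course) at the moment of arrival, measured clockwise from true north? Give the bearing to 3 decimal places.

Angular distance δ = d/R = 4923.5 / 3440.065 = 1.431223 rad.
Start latitude φ₁ = -0.034784 rad; initial bearing θ = 2.827433 rad.
sin φ₂ = sin φ₁ cos δ + cos φ₁ sin δ cos θ = (-0.034777)(0.139121) + (0.999395)(0.990275)(-0.951057) = -0.946076
φ₂ = asin(-0.946076) = -1.240902 rad = -71.098°.
Δλ = atan2( sin θ sin δ cos φ₁ , cos δ − sin φ₁ sin φ₂ ) = atan2(0.305827, 0.106219) = 1.236515 rad = 70.847°.
λ₂ = λ₁ + Δλ = 150.073°.
The forward bearing on arrival equals the back-azimuth from the destination plus 180°.
Back-azimuth from P₂ (-71.098°, 150.073°) to P₁ (-1.993°, 79.226°), with Δλ' = λ₁ − λ₂ = -70.847°: atan2( sin Δλ' cos φ₁ , cos φ₂ sin φ₁ − sin φ₂ cos φ₁ cos Δλ' ) = 287.571°.
Final bearing = (287.571° + 180°) mod 360° = 107.571°.

final bearing 107.571°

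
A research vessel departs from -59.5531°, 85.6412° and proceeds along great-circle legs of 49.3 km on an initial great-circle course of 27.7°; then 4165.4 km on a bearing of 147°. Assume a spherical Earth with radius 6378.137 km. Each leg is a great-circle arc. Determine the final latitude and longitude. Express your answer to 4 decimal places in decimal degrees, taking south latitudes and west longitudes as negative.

Apply the spherical direct solution leg by leg, carrying full precision between legs.
Leg 1: from (-59.5531°, 85.6412°), δ = 49.3/6378.137 = 0.007730 rad, θ = 27.7° → φ = -59.1604°, λ = 86.0428°.
Leg 2: from (-59.1604°, 86.0428°), δ = 4165.4/6378.137 = 0.653075 rad, θ = 147° → φ = -70.5895°, λ = -178.7086°.

latitude -70.5895°, longitude -178.7086°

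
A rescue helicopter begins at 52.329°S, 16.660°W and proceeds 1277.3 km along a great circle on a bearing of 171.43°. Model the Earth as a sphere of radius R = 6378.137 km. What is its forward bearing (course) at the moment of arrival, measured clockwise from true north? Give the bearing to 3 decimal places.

final bearing 168.170°

δ = 1277.3/6378.137 = 0.200262 rad (11.4742°).
With φ₁ = -52.329° = -0.913313 rad and θ = 171.43° = 2.992018 rad:
Applying the spherical law of cosines for sides, sin φ₂ = sin φ₁ cos δ + cos φ₁ sin δ cos θ = -0.895926, so φ₂ = -63.628°.
Then Δλ = atan2(0.018116, 0.270860) = 0.066784 rad, from sin θ sin δ cos φ₁ over cos δ − sin φ₁ sin φ₂.
Hence λ₂ = -16.660° + 3.826° = -12.834°.
The forward bearing on arrival equals the back-azimuth from the destination plus 180°.
Back-azimuth from P₂ (-63.628°, -12.834°) to P₁ (-52.329°, -16.660°), with Δλ' = λ₁ − λ₂ = -3.826°: atan2( sin Δλ' cos φ₁ , cos φ₂ sin φ₁ − sin φ₂ cos φ₁ cos Δλ' ) = 348.170°.
Final bearing = (348.170° + 180°) mod 360° = 168.170°.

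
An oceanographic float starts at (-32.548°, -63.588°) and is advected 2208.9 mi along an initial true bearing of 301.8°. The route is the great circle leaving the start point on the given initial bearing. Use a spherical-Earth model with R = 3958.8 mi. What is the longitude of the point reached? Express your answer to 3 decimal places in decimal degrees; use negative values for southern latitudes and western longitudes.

Angular distance δ = d/R = 2208.9 / 3958.8 = 0.557972 rad.
Start latitude φ₁ = -0.568070 rad; initial bearing θ = 5.267404 rad.
Destination latitude: φ₂ = arcsin( sin φ₁ cos δ + cos φ₁ sin δ cos θ ) = arcsin(-0.221222) = -12.781°.
Δλ = atan2( sin θ sin δ cos φ₁ , cos δ − sin φ₁ sin φ₂ ) = atan2(-0.379315, 0.729312) = -0.479598 rad = -27.479°.
λ₂ = -63.588° + -27.479° = -91.067°.

longitude -91.067°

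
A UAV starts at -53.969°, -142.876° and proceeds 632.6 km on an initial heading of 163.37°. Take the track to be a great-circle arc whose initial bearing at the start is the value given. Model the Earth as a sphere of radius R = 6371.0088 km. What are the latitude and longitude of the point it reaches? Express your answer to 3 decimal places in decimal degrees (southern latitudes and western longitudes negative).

latitude -59.383°, longitude -139.683°

The arc subtends δ = 632.6/6371.0088 = 0.099294 rad at the centre.
Converting: φ₁ = -0.941937 rad, θ = 2.851344 rad.
Destination latitude: φ₂ = arcsin( sin φ₁ cos δ + cos φ₁ sin δ cos θ ) = arcsin(-0.860587) = -59.383°.
For the longitude increment, Δλ = atan2( sin θ sin δ cos φ₁, cos δ − sin φ₁ sin φ₂ ) = atan2(0.016688, 0.299118) = 3.193°.
λ₂ = -142.876° + 3.193° = -139.683°.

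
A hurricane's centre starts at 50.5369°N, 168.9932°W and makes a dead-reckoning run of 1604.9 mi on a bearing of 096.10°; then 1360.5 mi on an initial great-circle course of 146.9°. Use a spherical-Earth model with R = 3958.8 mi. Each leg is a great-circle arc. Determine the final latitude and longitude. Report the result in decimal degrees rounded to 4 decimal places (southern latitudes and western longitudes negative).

latitude 25.8920°, longitude -124.7272°

Apply the spherical direct solution leg by leg, carrying full precision between legs.
Leg 1: from (50.5369°, -168.9932°), δ = 1604.9/3958.8 = 0.405401 rad, θ = 96.1° → φ = 43.0644°, λ = -136.5295°.
Leg 2: from (43.0644°, -136.5295°), δ = 1360.5/3958.8 = 0.343665 rad, θ = 146.9° → φ = 25.8920°, λ = -124.7272°.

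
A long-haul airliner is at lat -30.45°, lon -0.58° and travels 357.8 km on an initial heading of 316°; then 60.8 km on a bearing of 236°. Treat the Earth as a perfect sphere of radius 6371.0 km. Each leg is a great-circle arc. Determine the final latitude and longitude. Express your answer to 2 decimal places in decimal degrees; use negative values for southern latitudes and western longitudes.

latitude -28.42°, longitude -3.63°

Apply the spherical direct solution leg by leg, carrying full precision between legs.
Leg 1: from (-30.45°, -0.58°), δ = 357.8/6371 = 0.056161 rad, θ = 316° → φ = -28.11°, λ = -3.11°.
Leg 2: from (-28.11°, -3.11°), δ = 60.8/6371 = 0.009543 rad, θ = 236° → φ = -28.42°, λ = -3.63°.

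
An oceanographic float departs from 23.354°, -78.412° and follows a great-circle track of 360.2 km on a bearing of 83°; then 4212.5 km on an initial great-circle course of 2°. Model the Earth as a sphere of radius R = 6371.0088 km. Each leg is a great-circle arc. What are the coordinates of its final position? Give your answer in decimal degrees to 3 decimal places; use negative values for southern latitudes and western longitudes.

Apply the spherical direct solution leg by leg, carrying full precision between legs.
Leg 1: from (23.354°, -78.412°), δ = 360.2/6371.0088 = 0.056537 rad, θ = 83° → φ = 23.710°, λ = -74.900°.
Leg 2: from (23.710°, -74.900°), δ = 4212.5/6371.0088 = 0.661198 rad, θ = 2° → φ = 61.552°, λ = -72.322°.

latitude 61.552°, longitude -72.322°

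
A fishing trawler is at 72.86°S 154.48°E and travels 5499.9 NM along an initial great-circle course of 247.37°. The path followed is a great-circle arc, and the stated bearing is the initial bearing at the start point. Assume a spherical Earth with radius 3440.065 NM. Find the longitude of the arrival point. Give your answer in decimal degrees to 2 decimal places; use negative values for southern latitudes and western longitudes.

Angular distance δ = d/R = 5499.9 / 3440.065 = 1.598778 rad.
Start latitude φ₁ = -1.271647 rad; initial bearing θ = 4.317421 rad.
Applying the spherical law of cosines for sides, sin φ₂ = sin φ₁ cos δ + cos φ₁ sin δ cos θ = -0.086617, so φ₂ = -4.97°.
Then Δλ = atan2(-0.271911, -0.110748) = -1.957577 rad, from sin θ sin δ cos φ₁ over cos δ − sin φ₁ sin φ₂.
λ₂ = 154.48° + -112.16° = 42.32°.

longitude 42.32°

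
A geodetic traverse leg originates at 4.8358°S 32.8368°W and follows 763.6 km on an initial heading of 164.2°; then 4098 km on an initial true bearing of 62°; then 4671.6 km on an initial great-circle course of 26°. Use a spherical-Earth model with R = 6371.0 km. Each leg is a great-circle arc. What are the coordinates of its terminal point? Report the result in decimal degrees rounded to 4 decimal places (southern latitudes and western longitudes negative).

latitude 43.2001°, longitude 25.0261°

Apply the spherical direct solution leg by leg, carrying full precision between legs.
Leg 1: from (-4.8358°, -32.8368°), δ = 763.6/6371 = 0.119856 rad, θ = 164.2° → φ = -11.4398°, λ = -30.9333°.
Leg 2: from (-11.4398°, -30.9333°), δ = 4098/6371 = 0.643227 rad, θ = 62° → φ = 6.7354°, λ = 1.2924°.
Leg 3: from (6.7354°, 1.2924°), δ = 4671.6/6371 = 0.733260 rad, θ = 26° → φ = 43.2001°, λ = 25.0261°.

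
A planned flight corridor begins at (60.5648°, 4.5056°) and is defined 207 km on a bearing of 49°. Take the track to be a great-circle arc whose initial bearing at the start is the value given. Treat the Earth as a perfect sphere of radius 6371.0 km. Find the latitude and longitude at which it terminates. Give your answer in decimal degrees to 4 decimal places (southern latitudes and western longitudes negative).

latitude 61.7543°, longitude 7.4751°

Angular distance δ = d/R = 207 / 6371 = 0.032491 rad.
Converting: φ₁ = 1.057055 rad, θ = 0.855211 rad.
Applying the spherical law of cosines for sides, sin φ₂ = sin φ₁ cos δ + cos φ₁ sin δ cos θ = 0.880926, so φ₂ = 61.7543°.
Then Δλ = atan2(0.012049, 0.232263) = 0.051828 rad, from sin θ sin δ cos φ₁ over cos δ − sin φ₁ sin φ₂.
λ₂ = 4.5056° + 2.9695° = 7.4751°.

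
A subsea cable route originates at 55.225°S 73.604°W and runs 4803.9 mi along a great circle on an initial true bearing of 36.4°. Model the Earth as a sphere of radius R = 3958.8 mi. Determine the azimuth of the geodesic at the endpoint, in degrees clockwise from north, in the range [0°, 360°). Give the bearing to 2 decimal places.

δ = 4803.9/3958.8 = 1.213474 rad (69.5269°).
Converting: φ₁ = -0.963858 rad, θ = 0.635300 rad.
sin φ₂ = sin φ₁ cos δ + cos φ₁ sin δ cos θ = (-0.821398)(0.349767) + (0.570355)(0.936837)(0.804894) = 0.142781
φ₂ = asin(0.142781) = 0.143270 rad = 8.209°.
Then Δλ = atan2(0.317081, 0.467047) = 0.596429 rad, from sin θ sin δ cos φ₁ over cos δ − sin φ₁ sin φ₂.
Hence λ₂ = -73.604° + 34.173° = -39.431°.
The forward bearing on arrival equals the back-azimuth from the destination plus 180°.
Back-azimuth from P₂ (8.21°, -39.43°) to P₁ (-55.23°, -73.60°), with Δλ' = λ₁ − λ₂ = -34.17°: atan2( sin Δλ' cos φ₁ , cos φ₂ sin φ₁ − sin φ₂ cos φ₁ cos Δλ' ) = 200.00°.
Final bearing = (200.00° + 180°) mod 360° = 20.00°.

final bearing 20.00°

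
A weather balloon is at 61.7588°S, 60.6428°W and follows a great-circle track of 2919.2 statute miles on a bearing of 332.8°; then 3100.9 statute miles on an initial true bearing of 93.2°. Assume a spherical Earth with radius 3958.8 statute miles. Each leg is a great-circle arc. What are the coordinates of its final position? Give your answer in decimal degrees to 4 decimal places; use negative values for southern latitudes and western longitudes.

Apply the spherical direct solution leg by leg, carrying full precision between legs.
Leg 1: from (-61.7588°, -60.6428°), δ = 2919.2/3958.8 = 0.737395 rad, θ = 332.8° → φ = -21.6626°, λ = -79.9535°.
Leg 2: from (-21.6626°, -79.9535°), δ = 3100.9/3958.8 = 0.783293 rad, θ = 93.2° → φ = -17.3481°, λ = -32.3844°.

latitude -17.3481°, longitude -32.3844°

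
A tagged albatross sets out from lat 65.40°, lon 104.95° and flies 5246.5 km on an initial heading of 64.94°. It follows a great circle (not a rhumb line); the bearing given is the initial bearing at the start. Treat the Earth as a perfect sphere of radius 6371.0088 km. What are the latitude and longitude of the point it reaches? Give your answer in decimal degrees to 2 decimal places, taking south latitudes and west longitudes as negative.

latitude 48.36°, longitude -165.09°

Angular distance δ = d/R = 5246.5 / 6371.0088 = 0.823496 rad.
Converting: φ₁ = 1.141445 rad, θ = 1.133417 rad.
Applying the spherical law of cosines for sides, sin φ₂ = sin φ₁ cos δ + cos φ₁ sin δ cos θ = 0.747310, so φ₂ = 48.36°.
Δλ = atan2( sin θ sin δ cos φ₁ , cos δ − sin φ₁ sin φ₂ ) = atan2(0.276608, 0.000180) = 1.570146 rad = 89.96°.
λ₂ = 104.95° + 89.96° = 194.91°, normalized to (−180°, 180°] → -165.09°.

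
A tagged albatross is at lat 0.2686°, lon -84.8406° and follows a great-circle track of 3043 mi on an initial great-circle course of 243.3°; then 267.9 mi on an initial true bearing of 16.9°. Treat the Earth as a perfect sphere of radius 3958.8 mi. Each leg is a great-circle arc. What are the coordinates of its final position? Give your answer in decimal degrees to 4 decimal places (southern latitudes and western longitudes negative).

latitude -14.2848°, longitude -124.4469°

Apply the spherical direct solution leg by leg, carrying full precision between legs.
Leg 1: from (0.2686°, -84.8406°), δ = 3043/3958.8 = 0.768667 rad, θ = 243.3° → φ = -17.9980°, λ = -125.6092°.
Leg 2: from (-17.9980°, -125.6092°), δ = 267.9/3958.8 = 0.067672 rad, θ = 16.9° → φ = -14.2848°, λ = -124.4469°.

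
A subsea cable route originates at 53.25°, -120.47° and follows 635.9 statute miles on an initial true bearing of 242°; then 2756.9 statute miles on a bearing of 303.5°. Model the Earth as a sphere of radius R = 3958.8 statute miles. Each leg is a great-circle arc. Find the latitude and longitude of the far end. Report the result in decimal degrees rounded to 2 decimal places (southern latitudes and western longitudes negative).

Apply the spherical direct solution leg by leg, carrying full precision between legs.
Leg 1: from (53.25°, -120.47°), δ = 635.9/3958.8 = 0.160629 rad, θ = 242° → φ = 48.25°, λ = -132.71°.
Leg 2: from (48.25°, -132.71°), δ = 2756.9/3958.8 = 0.696398 rad, θ = 303.5° → φ = 53.91°, λ = 162.05°.

latitude 53.91°, longitude 162.05°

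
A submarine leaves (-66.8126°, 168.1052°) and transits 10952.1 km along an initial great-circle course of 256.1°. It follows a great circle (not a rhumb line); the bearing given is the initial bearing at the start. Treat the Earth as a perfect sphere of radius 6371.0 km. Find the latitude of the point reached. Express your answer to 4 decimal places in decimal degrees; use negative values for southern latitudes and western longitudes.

latitude 2.4206°

δ = 10952.1/6371 = 1.719055 rad (98.4946°).
With φ₁ = -66.8126° = -1.166100 rad and θ = 256.1° = 4.469788 rad:
Applying the spherical law of cosines for sides, sin φ₂ = sin φ₁ cos δ + cos φ₁ sin δ cos θ = 0.042234, so φ₂ = 2.4206°.
Then Δλ = atan2(-0.378017, -0.108894) = -1.851268 rad, from sin θ sin δ cos φ₁ over cos δ − sin φ₁ sin φ₂.
λ₂ = 168.1052° + -106.0699° = 62.0353°.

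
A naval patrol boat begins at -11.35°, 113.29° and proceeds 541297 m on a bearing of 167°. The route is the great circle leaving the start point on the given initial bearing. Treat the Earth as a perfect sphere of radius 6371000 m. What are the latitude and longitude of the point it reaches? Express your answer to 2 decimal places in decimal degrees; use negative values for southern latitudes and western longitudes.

The arc subtends δ = 541297/6371000 = 0.084963 rad at the centre.
Start latitude φ₁ = -0.198095 rad; initial bearing θ = 2.914700 rad.
sin φ₂ = sin φ₁ cos δ + cos φ₁ sin δ cos θ = (-0.196802)(0.996393) + (0.980443)(0.084860)(-0.974370) = -0.277160
φ₂ = asin(-0.277160) = -0.280837 rad = -16.09°.
For the longitude increment, Δλ = atan2( sin θ sin δ cos φ₁, cos δ − sin φ₁ sin φ₂ ) = atan2(0.018716, 0.941847) = 1.14°.
Hence λ₂ = 113.29° + 1.14° = 114.43°.

latitude -16.09°, longitude 114.43°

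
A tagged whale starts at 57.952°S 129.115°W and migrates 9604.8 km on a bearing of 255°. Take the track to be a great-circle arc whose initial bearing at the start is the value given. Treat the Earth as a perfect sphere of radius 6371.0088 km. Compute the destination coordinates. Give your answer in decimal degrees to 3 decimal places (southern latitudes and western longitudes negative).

Central angle δ = d/R = 1.507579 rad.
Converting: φ₁ = -1.011453 rad, θ = 4.450590 rad.
sin φ₂ = sin φ₁ cos δ + cos φ₁ sin δ cos θ = (-0.847604)(0.063175) + (0.530630)(0.998002)(-0.258819) = -0.190610
φ₂ = asin(-0.190610) = -0.191784 rad = -10.988°.
For the longitude increment, Δλ = atan2( sin θ sin δ cos φ₁, cos δ − sin φ₁ sin φ₂ ) = atan2(-0.511525, -0.098387) = -100.887°.
λ₂ = -129.115° + -100.887° = -230.002°, normalized to (−180°, 180°] → 129.998°.

latitude -10.988°, longitude 129.998°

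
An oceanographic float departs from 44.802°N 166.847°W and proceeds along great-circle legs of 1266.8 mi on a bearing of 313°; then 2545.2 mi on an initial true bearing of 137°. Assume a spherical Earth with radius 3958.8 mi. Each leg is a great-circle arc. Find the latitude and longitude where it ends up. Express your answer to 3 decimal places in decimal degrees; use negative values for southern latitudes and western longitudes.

latitude 24.010°, longitude -164.026°

Apply the spherical direct solution leg by leg, carrying full precision between legs.
Leg 1: from (44.802°, -166.847°), δ = 1266.8/3958.8 = 0.319996 rad, θ = 313° → φ = 55.196°, λ = 169.383°.
Leg 2: from (55.196°, 169.383°), δ = 2545.2/3958.8 = 0.642922 rad, θ = 137° → φ = 24.010°, λ = -164.026°.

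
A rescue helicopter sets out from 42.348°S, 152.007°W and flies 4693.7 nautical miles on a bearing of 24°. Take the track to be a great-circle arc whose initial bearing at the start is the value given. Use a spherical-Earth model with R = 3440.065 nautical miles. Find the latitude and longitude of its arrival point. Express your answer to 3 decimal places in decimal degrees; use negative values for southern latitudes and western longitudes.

Central angle δ = d/R = 1.364422 rad.
Converting: φ₁ = -0.739112 rad, θ = 0.418879 rad.
sin φ₂ = sin φ₁ cos δ + cos φ₁ sin δ cos θ = (-0.673632)(0.204913) + (0.739067)(0.978780)(0.913545) = 0.522809
φ₂ = asin(0.522809) = 0.550142 rad = 31.521°.
Then Δλ = atan2(0.294227, 0.557093) = 0.485910 rad, from sin θ sin δ cos φ₁ over cos δ − sin φ₁ sin φ₂.
Hence λ₂ = -152.007° + 27.841° = -124.166°.

latitude 31.521°, longitude -124.166°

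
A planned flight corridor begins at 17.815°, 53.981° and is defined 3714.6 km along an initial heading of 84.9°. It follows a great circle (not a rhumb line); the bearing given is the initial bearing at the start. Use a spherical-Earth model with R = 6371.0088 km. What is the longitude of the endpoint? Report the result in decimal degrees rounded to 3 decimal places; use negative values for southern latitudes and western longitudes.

δ = 3714.6/6371.0088 = 0.583047 rad (33.4062°).
Converting: φ₁ = 0.310930 rad, θ = 1.481785 rad.
Destination latitude: φ₂ = arcsin( sin φ₁ cos δ + cos φ₁ sin δ cos θ ) = arcsin(0.301995) = 17.577°.
For the longitude increment, Δλ = atan2( sin θ sin δ cos φ₁, cos δ − sin φ₁ sin φ₂ ) = atan2(0.522095, 0.742395) = 35.117°.
Hence λ₂ = 53.981° + 35.117° = 89.098°.

longitude 89.098°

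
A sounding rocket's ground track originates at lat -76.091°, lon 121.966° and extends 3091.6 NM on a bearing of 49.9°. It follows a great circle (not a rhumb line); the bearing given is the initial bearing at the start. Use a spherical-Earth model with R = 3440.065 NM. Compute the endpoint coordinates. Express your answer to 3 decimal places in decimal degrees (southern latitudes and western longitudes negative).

δ = 3091.6/3440.065 = 0.898704 rad (51.4919°).
Converting: φ₁ = -1.328038 rad, θ = 0.870919 rad.
Destination latitude: φ₂ = arcsin( sin φ₁ cos δ + cos φ₁ sin δ cos θ ) = arcsin(-0.483207) = -28.895°.
For the longitude increment, Δλ = atan2( sin θ sin δ cos φ₁, cos δ − sin φ₁ sin φ₂ ) = atan2(0.143884, 0.153586) = 43.132°.
λ₂ = 121.966° + 43.132° = 165.098°.

latitude -28.895°, longitude 165.098°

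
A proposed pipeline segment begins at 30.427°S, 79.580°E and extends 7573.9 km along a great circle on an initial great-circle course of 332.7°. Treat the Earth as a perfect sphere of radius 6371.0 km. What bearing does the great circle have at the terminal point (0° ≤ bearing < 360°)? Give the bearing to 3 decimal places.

δ = 7573.9/6371 = 1.188809 rad (68.1137°).
Start latitude φ₁ = -0.531051 rad; initial bearing θ = 5.806710 rad.
Destination latitude: φ₂ = arcsin( sin φ₁ cos δ + cos φ₁ sin δ cos θ ) = arcsin(0.522223) = 31.482°.
For the longitude increment, Δλ = atan2( sin θ sin δ cos φ₁, cos δ − sin φ₁ sin φ₂ ) = atan2(-0.366978, 0.637240) = -29.937°.
Hence λ₂ = 79.580° + -29.937° = 49.643°.
The forward bearing on arrival equals the back-azimuth from the destination plus 180°.
Back-azimuth from P₂ (31.482°, 49.643°) to P₁ (-30.427°, 79.580°), with Δλ' = λ₁ − λ₂ = 29.937°: atan2( sin Δλ' cos φ₁ , cos φ₂ sin φ₁ − sin φ₂ cos φ₁ cos Δλ' ) = 152.371°.
Final bearing = (152.371° + 180°) mod 360° = 332.371°.

final bearing 332.371°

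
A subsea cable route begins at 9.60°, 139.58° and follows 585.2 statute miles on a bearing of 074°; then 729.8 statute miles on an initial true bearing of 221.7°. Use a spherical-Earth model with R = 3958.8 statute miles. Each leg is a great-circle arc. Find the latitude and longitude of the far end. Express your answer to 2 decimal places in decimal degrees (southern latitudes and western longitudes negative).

latitude 3.87°, longitude 140.88°

Apply the spherical direct solution leg by leg, carrying full precision between legs.
Leg 1: from (9.60°, 139.58°), δ = 585.2/3958.8 = 0.147823 rad, θ = 74° → φ = 11.83°, λ = 147.90°.
Leg 2: from (11.83°, 147.90°), δ = 729.8/3958.8 = 0.184349 rad, θ = 221.7° → φ = 3.87°, λ = 140.88°.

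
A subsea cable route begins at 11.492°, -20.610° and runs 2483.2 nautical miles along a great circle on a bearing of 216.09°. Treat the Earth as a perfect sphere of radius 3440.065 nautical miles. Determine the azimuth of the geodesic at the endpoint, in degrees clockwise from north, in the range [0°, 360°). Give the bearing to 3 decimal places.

Angular distance δ = d/R = 2483.2 / 3440.065 = 0.721847 rad.
Start latitude φ₁ = 0.200573 rad; initial bearing θ = 3.771482 rad.
Destination latitude: φ₂ = arcsin( sin φ₁ cos δ + cos φ₁ sin δ cos θ ) = arcsin(-0.373720) = -21.945°.
Δλ = atan2( sin θ sin δ cos φ₁ , cos δ − sin φ₁ sin φ₂ ) = atan2(-0.381428, 0.825043) = -0.433046 rad = -24.812°.
Hence λ₂ = -20.610° + -24.812° = -45.422°.
The forward bearing on arrival equals the back-azimuth from the destination plus 180°.
Back-azimuth from P₂ (-21.945°, -45.422°) to P₁ (11.492°, -20.610°), with Δλ' = λ₁ − λ₂ = 24.812°: atan2( sin Δλ' cos φ₁ , cos φ₂ sin φ₁ − sin φ₂ cos φ₁ cos Δλ' ) = 38.487°.
Final bearing = (38.487° + 180°) mod 360° = 218.487°.

final bearing 218.487°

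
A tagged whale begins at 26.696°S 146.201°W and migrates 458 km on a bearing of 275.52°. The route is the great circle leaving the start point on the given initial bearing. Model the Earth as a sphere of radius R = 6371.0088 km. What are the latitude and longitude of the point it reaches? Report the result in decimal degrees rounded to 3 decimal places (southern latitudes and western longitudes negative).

The arc subtends δ = 458/6371.0088 = 0.071888 rad at the centre.
Start latitude φ₁ = -0.465933 rad; initial bearing θ = 4.808731 rad.
Destination latitude: φ₂ = arcsin( sin φ₁ cos δ + cos φ₁ sin δ cos θ ) = arcsin(-0.441924) = -26.227°.
For the longitude increment, Δλ = atan2( sin θ sin δ cos φ₁, cos δ − sin φ₁ sin φ₂ ) = atan2(-0.063872, 0.798880) = -4.571°.
Hence λ₂ = -146.201° + -4.571° = -150.772°.

latitude -26.227°, longitude -150.772°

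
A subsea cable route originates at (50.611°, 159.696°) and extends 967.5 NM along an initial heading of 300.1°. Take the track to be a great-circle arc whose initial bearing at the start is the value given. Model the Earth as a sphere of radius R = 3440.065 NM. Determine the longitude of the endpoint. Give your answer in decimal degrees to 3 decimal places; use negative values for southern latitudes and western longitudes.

longitude 134.136°

Angular distance δ = d/R = 967.5 / 3440.065 = 0.281245 rad.
Start latitude φ₁ = 0.883329 rad; initial bearing θ = 5.237733 rad.
Applying the spherical law of cosines for sides, sin φ₂ = sin φ₁ cos δ + cos φ₁ sin δ cos θ = 0.830821, so φ₂ = 56.183°.
Δλ = atan2( sin θ sin δ cos φ₁ , cos δ − sin φ₁ sin φ₂ ) = atan2(-0.152379, 0.318606) = -0.446110 rad = -25.560°.
Hence λ₂ = 159.696° + -25.560° = 134.136°.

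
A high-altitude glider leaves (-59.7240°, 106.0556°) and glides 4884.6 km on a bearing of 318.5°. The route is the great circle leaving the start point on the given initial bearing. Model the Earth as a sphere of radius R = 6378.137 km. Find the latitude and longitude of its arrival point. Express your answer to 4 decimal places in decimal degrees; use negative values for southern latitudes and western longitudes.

Central angle δ = d/R = 0.765835 rad.
Start latitude φ₁ = -1.042380 rad; initial bearing θ = 5.558874 rad.
Applying the spherical law of cosines for sides, sin φ₂ = sin φ₁ cos δ + cos φ₁ sin δ cos θ = -0.360763, so φ₂ = -21.1471°.
Δλ = atan2( sin θ sin δ cos φ₁ , cos δ − sin φ₁ sin φ₂ ) = atan2(-0.231557, 0.409246) = -0.514903 rad = -29.5018°.
λ₂ = λ₁ + Δλ = 76.5538°.

latitude -21.1471°, longitude 76.5538°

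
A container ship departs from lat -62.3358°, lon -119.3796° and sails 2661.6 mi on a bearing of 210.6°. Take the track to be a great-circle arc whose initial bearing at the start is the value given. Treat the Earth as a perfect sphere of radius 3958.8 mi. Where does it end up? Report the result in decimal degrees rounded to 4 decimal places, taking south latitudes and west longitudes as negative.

latitude -70.3615°, longitude 131.2365°

The arc subtends δ = 2661.6/3958.8 = 0.672325 rad at the centre.
Converting: φ₁ = -1.087965 rad, θ = 3.675663 rad.
Destination latitude: φ₂ = arcsin( sin φ₁ cos δ + cos φ₁ sin δ cos θ ) = arcsin(-0.941832) = -70.3615°.
For the longitude increment, Δλ = atan2( sin θ sin δ cos φ₁, cos δ − sin φ₁ sin φ₂ ) = atan2(-0.147195, -0.051789) = -109.3839°.
λ₂ = -119.3796° + -109.3839° = -228.7635°, normalized to (−180°, 180°] → 131.2365°.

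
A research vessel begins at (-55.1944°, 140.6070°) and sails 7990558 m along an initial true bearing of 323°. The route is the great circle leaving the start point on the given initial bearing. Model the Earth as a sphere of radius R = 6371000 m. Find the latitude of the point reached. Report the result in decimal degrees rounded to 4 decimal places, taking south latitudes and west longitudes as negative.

Angular distance δ = d/R = 7990558 / 6371000 = 1.254208 rad.
Start latitude φ₁ = -0.963324 rad; initial bearing θ = 5.637413 rad.
sin φ₂ = sin φ₁ cos δ + cos φ₁ sin δ cos θ = (-0.821093)(0.311326) + (0.570794)(0.950303)(0.798636) = 0.177573
φ₂ = asin(0.177573) = 0.178520 rad = 10.2285°.
Then Δλ = atan2(-0.326441, 0.457131) = -0.620132 rad, from sin θ sin δ cos φ₁ over cos δ − sin φ₁ sin φ₂.
λ₂ = 140.6070° + -35.5309° = 105.0761°.

latitude 10.2285°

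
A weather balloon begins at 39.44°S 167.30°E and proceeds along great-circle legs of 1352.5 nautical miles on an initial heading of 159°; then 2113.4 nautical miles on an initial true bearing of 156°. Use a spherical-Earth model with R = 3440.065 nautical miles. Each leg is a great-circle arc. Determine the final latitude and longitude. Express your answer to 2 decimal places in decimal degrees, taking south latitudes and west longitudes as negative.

latitude -76.22°, longitude -76.85°

Apply the spherical direct solution leg by leg, carrying full precision between legs.
Leg 1: from (-39.44°, 167.30°), δ = 1352.5/3440.065 = 0.393161 rad, θ = 159° → φ = -59.66°, λ = -176.93°.
Leg 2: from (-59.66°, -176.93°), δ = 2113.4/3440.065 = 0.614349 rad, θ = 156° → φ = -76.22°, λ = -76.85°.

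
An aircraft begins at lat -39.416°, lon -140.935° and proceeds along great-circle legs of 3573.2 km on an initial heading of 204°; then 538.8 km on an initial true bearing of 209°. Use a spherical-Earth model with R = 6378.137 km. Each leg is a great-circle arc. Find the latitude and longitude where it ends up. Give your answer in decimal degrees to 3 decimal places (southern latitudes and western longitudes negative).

Apply the spherical direct solution leg by leg, carrying full precision between legs.
Leg 1: from (-39.416°, -140.935°), δ = 3573.2/6378.137 = 0.560226 rad, θ = 204° → φ = -65.911°, λ = -172.909°.
Leg 2: from (-65.911°, -172.909°), δ = 538.8/6378.137 = 0.084476 rad, θ = 209° → φ = -70.014°, λ = -179.783°.

latitude -70.014°, longitude -179.783°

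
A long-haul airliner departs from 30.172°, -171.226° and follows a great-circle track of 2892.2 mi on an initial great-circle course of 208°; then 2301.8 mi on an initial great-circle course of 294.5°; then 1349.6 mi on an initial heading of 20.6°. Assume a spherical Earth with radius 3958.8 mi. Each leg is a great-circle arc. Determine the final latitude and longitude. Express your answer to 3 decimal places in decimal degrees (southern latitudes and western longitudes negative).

latitude 24.665°, longitude 147.582°

Apply the spherical direct solution leg by leg, carrying full precision between legs.
Leg 1: from (30.172°, -171.226°), δ = 2892.2/3958.8 = 0.730575 rad, θ = 208° → φ = -7.761°, λ = 170.342°.
Leg 2: from (-7.761°, 170.342°), δ = 2301.8/3958.8 = 0.581439 rad, θ = 294.5° → φ = 6.478°, λ = 140.145°.
Leg 3: from (6.478°, 140.145°), δ = 1349.6/3958.8 = 0.340911 rad, θ = 20.6° → φ = 24.665°, λ = 147.582°.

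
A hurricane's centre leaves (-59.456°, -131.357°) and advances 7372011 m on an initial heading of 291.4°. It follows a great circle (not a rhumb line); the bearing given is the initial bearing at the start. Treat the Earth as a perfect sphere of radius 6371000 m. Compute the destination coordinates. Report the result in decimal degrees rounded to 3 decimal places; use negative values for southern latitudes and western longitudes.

latitude -10.161°, longitude 168.634°

Angular distance δ = d/R = 7372011 / 6371000 = 1.157120 rad.
Start latitude φ₁ = -1.037703 rad; initial bearing θ = 5.085889 rad.
sin φ₂ = sin φ₁ cos δ + cos φ₁ sin δ cos θ = (-0.861239)(0.401978) + (0.508200)(0.915649)(0.364877) = -0.176410
φ₂ = asin(-0.176410) = -0.177338 rad = -10.161°.
For the longitude increment, Δλ = atan2( sin θ sin δ cos φ₁, cos δ − sin φ₁ sin φ₂ ) = atan2(-0.433251, 0.250047) = -60.009°.
λ₂ = -131.357° + -60.009° = -191.366°, normalized to (−180°, 180°] → 168.634°.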